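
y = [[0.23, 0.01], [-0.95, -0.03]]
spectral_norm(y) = 0.98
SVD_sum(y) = [[0.23, 0.01], [-0.95, -0.03]] + [[-0.00, 0.0], [-0.0, 0.0]]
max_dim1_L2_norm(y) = 0.95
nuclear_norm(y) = 0.98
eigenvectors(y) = [[0.22,-0.05], [-0.98,1.00]]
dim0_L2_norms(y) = [0.98, 0.03]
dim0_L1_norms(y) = [1.18, 0.04]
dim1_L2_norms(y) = [0.23, 0.95]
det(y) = 0.00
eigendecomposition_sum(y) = [[0.23, 0.01], [-1.03, -0.05]] + [[-0.0,  -0.0], [0.08,  0.02]]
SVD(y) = [[-0.24, 0.97],[0.97, 0.24]] @ diag([0.977953440494715, 0.0026586132757861545]) @ [[-1.0,-0.03], [-0.03,1.0]]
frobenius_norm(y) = 0.98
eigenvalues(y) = [0.19, 0.01]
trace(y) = 0.20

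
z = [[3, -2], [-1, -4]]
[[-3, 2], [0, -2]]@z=[[-11, -2], [2, 8]]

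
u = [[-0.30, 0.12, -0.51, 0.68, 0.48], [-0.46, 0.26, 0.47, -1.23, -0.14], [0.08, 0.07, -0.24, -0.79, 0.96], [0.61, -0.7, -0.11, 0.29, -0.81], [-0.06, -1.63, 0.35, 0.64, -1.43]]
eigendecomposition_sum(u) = [[0.12-0.19j, (-0.1-0.05j), (-0.1+0.19j), (0.25-0.33j), -0.08+0.17j], [(-0.24+0.61j), (0.31+0.09j), (0.18-0.59j), (-0.53+1.09j), 0.13-0.54j], [(-0.09-0.3j), (-0.14+0.06j), (0.11+0.27j), -0.13-0.56j, 0.11+0.24j], [0.16-0.20j, -0.11-0.07j, (-0.14+0.2j), 0.33-0.35j, -0.11+0.19j], [(0.13-0.55j), (-0.28-0.04j), (-0.08+0.53j), 0.31-1.01j, (-0.04+0.48j)]] + [[0.12+0.19j, (-0.1+0.05j), -0.10-0.19j, (0.25+0.33j), (-0.08-0.17j)], [-0.24-0.61j, 0.31-0.09j, (0.18+0.59j), -0.53-1.09j, (0.13+0.54j)], [-0.09+0.30j, -0.14-0.06j, (0.11-0.27j), (-0.13+0.56j), (0.11-0.24j)], [0.16+0.20j, -0.11+0.07j, -0.14-0.20j, (0.33+0.35j), -0.11-0.19j], [0.13+0.55j, (-0.28+0.04j), (-0.08-0.53j), (0.31+1.01j), -0.04-0.48j]] + [[(0.62-0j), 1.25-0.00j, (-0.6+0j), (-0.18-0j), (1.54+0j)], [-0.31+0.00j, -0.63+0.00j, 0.30-0.00j, 0.09+0.00j, -0.78-0.00j], [0.11-0.00j, 0.23-0.00j, -0.11+0.00j, -0.03-0.00j, 0.28+0.00j], [-0.59+0.00j, -1.19+0.00j, (0.57-0j), 0.17+0.00j, -1.47-0.00j], [-0.68+0.00j, (-1.36+0j), 0.65-0.00j, (0.2+0j), -1.68-0.00j]] + [[-1.13+0.00j, -0.90+0.00j, (0.29-0j), (0.37+0j), -0.90-0.00j], [(0.6-0j), 0.48-0.00j, (-0.15+0j), (-0.2-0j), (0.47+0j)], [0.89-0.00j, 0.71-0.00j, -0.23+0.00j, (-0.29-0j), (0.7+0j)], [(1.29-0j), (1.03-0j), -0.33+0.00j, (-0.43-0j), (1.02+0j)], [0.47-0.00j, 0.37-0.00j, (-0.12+0j), (-0.16-0j), 0.37+0.00j]] + [[(-0.03+0j),-0.03-0.00j,(-0.01-0j),(-0.01+0j),(-0.01-0j)], [(-0.26+0j),(-0.2-0j),(-0.04-0j),-0.07+0.00j,-0.09-0.00j], [-0.73+0.00j,(-0.58-0j),-0.12-0.00j,-0.20+0.00j,(-0.25-0j)], [(-0.42+0j),-0.33-0.00j,-0.07-0.00j,-0.11+0.00j,-0.14-0.00j], [(-0.11+0j),(-0.09-0j),-0.02-0.00j,(-0.03+0j),-0.04-0.00j]]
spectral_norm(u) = 2.77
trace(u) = -1.42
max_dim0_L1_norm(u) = 3.82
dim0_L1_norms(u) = [1.51, 2.78, 1.68, 3.63, 3.82]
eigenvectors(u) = [[0.22+0.04j,0.22-0.04j,(0.54+0j),(-0.55+0j),0.04+0.00j],[-0.67+0.00j,(-0.67-0j),(-0.27+0j),(0.29+0j),(0.29+0j)],[0.25-0.20j,(0.25+0.2j),0.10+0.00j,0.43+0.00j,(0.83+0j)],[0.25+0.08j,0.25-0.08j,-0.52+0.00j,0.62+0.00j,0.47+0.00j],[(0.57-0.09j),0.57+0.09j,-0.59+0.00j,(0.23+0j),(0.13+0j)]]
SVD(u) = [[-0.07, -0.57, -0.22, -0.48, -0.62], [-0.21, 0.79, -0.27, -0.14, -0.49], [-0.37, 0.11, 0.76, -0.52, 0.06], [0.41, 0.0, 0.54, 0.44, -0.59], [0.81, 0.2, -0.02, -0.54, 0.15]] @ diag([2.770438485698595, 1.6194491041664898, 0.8392506345972495, 0.7095261566903828, 0.22513596175360684]) @ [[0.10, -0.61, 0.1, 0.41, -0.66], [-0.12, -0.12, 0.43, -0.81, -0.35], [0.7, -0.47, -0.31, -0.33, 0.3], [0.66, 0.62, 0.1, 0.05, -0.42], [0.23, -0.12, 0.83, 0.25, 0.42]]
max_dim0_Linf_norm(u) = 1.63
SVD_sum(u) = [[-0.02, 0.12, -0.02, -0.08, 0.13], [-0.06, 0.35, -0.05, -0.23, 0.38], [-0.11, 0.62, -0.1, -0.42, 0.68], [0.12, -0.69, 0.11, 0.46, -0.76], [0.23, -1.36, 0.21, 0.91, -1.48]] + [[0.11, 0.11, -0.40, 0.75, 0.32],[-0.15, -0.15, 0.56, -1.04, -0.45],[-0.02, -0.02, 0.08, -0.15, -0.06],[-0.00, -0.0, 0.0, -0.01, -0.00],[-0.04, -0.04, 0.14, -0.27, -0.11]] + [[-0.13, 0.09, 0.06, 0.06, -0.06], [-0.16, 0.11, 0.07, 0.07, -0.07], [0.45, -0.3, -0.20, -0.21, 0.19], [0.32, -0.21, -0.14, -0.15, 0.13], [-0.01, 0.01, 0.0, 0.00, -0.00]] + [[-0.23, -0.21, -0.03, -0.02, 0.14], [-0.06, -0.06, -0.01, -0.00, 0.04], [-0.24, -0.23, -0.04, -0.02, 0.15], [0.21, 0.19, 0.03, 0.01, -0.13], [-0.25, -0.23, -0.04, -0.02, 0.16]] + [[-0.03, 0.02, -0.12, -0.03, -0.06], [-0.03, 0.01, -0.09, -0.03, -0.05], [0.00, -0.0, 0.01, 0.0, 0.01], [-0.03, 0.02, -0.11, -0.03, -0.05], [0.01, -0.00, 0.03, 0.01, 0.01]]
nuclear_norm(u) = 6.16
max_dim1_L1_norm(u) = 4.11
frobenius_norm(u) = 3.40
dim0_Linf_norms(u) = [0.61, 1.63, 0.51, 1.23, 1.43]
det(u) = -0.60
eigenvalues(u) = [(0.83+0.3j), (0.83-0.3j), (-1.63+0j), (-0.94+0j), (-0.51+0j)]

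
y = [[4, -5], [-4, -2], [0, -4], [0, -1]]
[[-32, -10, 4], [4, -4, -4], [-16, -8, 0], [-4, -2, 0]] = y@[[-3, 0, 1], [4, 2, 0]]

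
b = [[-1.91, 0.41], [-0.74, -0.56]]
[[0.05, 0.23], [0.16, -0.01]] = b @ [[-0.07, -0.09], [-0.2, 0.13]]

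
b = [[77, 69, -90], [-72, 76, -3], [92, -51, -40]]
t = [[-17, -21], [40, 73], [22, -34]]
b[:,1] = [69, 76, -51]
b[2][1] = -51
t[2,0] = 22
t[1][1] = 73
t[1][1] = 73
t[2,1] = -34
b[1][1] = 76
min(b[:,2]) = -90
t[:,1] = [-21, 73, -34]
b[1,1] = 76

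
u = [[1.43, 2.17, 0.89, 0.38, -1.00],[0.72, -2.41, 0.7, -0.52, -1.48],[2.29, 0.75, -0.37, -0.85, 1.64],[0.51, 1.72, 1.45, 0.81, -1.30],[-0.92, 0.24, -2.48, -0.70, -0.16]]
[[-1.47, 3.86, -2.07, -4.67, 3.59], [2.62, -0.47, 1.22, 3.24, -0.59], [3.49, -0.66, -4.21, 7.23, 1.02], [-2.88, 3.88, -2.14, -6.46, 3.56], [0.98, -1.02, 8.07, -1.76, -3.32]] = u@[[0.35, -0.19, -1.58, 1.42, 0.37], [-0.37, 1.23, 0.28, -1.83, 0.85], [0.31, 0.94, -1.85, 0.4, 1.35], [-3.14, -0.97, -2.32, -1.93, -0.21], [0.25, -0.99, -2.11, 2.35, -0.09]]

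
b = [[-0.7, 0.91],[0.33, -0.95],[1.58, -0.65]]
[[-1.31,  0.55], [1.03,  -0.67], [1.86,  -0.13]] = b@ [[0.85, 0.24],  [-0.79, 0.79]]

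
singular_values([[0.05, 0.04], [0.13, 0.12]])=[0.19, 0.0]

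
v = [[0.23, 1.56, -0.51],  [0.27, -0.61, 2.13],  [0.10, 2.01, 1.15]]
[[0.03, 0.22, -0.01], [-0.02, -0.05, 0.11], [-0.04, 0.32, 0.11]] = v@[[0.15, -0.01, -0.03], [-0.01, 0.15, 0.02], [-0.03, 0.02, 0.06]]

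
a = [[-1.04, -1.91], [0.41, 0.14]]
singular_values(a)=[2.2, 0.29]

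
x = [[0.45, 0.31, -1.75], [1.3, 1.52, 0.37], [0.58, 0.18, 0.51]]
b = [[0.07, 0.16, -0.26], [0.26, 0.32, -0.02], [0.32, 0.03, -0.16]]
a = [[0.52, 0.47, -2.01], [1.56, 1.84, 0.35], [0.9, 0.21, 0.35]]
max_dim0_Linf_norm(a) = 2.01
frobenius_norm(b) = 0.63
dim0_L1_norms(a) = [2.98, 2.52, 2.71]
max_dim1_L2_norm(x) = 2.03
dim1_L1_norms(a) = [3.0, 3.75, 1.46]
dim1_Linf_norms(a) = [2.01, 1.84, 0.9]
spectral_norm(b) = 0.55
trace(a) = 2.71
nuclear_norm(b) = 0.99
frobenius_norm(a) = 3.38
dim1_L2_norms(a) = [2.13, 2.44, 0.99]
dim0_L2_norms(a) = [1.87, 1.91, 2.07]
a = b + x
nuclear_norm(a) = 5.22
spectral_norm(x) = 2.14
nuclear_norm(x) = 4.33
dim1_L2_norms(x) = [1.83, 2.03, 0.79]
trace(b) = 0.23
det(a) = 2.86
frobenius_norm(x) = 2.85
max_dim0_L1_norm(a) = 2.98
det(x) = 1.31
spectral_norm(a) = 2.63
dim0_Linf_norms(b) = [0.32, 0.32, 0.26]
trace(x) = 2.48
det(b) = 0.03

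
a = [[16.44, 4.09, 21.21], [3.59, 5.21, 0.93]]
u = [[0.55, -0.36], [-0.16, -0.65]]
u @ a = [[7.75, 0.37, 11.33],[-4.96, -4.04, -4.00]]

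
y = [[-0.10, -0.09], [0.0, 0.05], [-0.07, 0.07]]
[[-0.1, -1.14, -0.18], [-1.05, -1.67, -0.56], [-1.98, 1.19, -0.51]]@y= [[0.02, -0.06], [0.14, -0.03], [0.23, 0.2]]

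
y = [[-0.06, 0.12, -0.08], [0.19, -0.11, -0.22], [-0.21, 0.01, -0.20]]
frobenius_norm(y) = 0.45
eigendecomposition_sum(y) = [[0.07+0.00j, (0.03-0j), -0.04+0.00j],[(0.09+0j), 0.04-0.00j, (-0.05+0j)],[(-0.04+0j), -0.02+0.00j, 0.02+0.00j]] + [[(-0.07+0.01j), 0.04+0.02j, -0.02+0.05j], [(0.05-0.13j), -0.08+0.06j, (-0.08-0.09j)], [(-0.08-0.1j), 0.01+0.09j, -0.11+0.03j]] + [[-0.07-0.01j, (0.04-0.02j), (-0.02-0.05j)],  [0.05+0.13j, -0.08-0.06j, -0.08+0.09j],  [(-0.08+0.1j), 0.01-0.09j, (-0.11-0.03j)]]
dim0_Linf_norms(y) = [0.21, 0.12, 0.22]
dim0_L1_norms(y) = [0.46, 0.24, 0.5]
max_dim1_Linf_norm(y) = 0.22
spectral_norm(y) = 0.31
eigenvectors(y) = [[-0.58+0.00j,0.14+0.30j,(0.14-0.3j)],[(-0.74+0j),(-0.69+0j),(-0.69-0j)],[(0.34+0j),(-0.33+0.56j),-0.33-0.56j]]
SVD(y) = [[-0.03, 0.39, 0.92], [0.99, -0.13, 0.09], [0.15, 0.91, -0.38]] @ diag([0.311918607685595, 0.31064737665457726, 0.10679414570616266]) @ [[0.51, -0.36, -0.78], [-0.77, 0.22, -0.60], [0.39, 0.91, -0.16]]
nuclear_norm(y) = 0.73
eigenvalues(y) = [(0.14+0j), (-0.25+0.1j), (-0.25-0.1j)]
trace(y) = -0.37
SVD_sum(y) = [[-0.01, 0.00, 0.01], [0.16, -0.11, -0.24], [0.02, -0.02, -0.04]] + [[-0.09,0.03,-0.07], [0.03,-0.01,0.02], [-0.22,0.06,-0.17]] + [[0.04, 0.09, -0.02],[0.00, 0.01, -0.00],[-0.02, -0.04, 0.01]]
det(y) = 0.01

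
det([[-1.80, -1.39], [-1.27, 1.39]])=-4.267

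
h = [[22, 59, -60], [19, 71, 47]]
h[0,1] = 59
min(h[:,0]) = 19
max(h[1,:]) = 71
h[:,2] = [-60, 47]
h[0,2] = -60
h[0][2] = -60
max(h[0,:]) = 59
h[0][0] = 22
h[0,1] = 59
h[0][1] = 59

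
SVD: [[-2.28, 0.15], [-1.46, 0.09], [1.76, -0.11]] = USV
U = [[-0.71,  0.70], [-0.45,  -0.57], [0.54,  0.43]]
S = [3.24, 0.01]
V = [[1.0,-0.06], [0.06,1.0]]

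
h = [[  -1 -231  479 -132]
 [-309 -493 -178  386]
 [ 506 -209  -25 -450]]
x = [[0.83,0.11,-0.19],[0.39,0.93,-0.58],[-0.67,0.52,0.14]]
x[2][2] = 0.135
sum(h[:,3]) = -196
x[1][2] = -0.578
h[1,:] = [-309, -493, -178, 386]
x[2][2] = 0.135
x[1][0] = 0.394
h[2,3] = -450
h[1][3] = 386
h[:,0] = [-1, -309, 506]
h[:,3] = [-132, 386, -450]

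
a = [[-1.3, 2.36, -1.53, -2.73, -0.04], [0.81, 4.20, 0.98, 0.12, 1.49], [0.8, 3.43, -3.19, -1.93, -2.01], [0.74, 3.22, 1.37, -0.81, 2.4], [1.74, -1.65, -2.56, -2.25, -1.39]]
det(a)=-0.682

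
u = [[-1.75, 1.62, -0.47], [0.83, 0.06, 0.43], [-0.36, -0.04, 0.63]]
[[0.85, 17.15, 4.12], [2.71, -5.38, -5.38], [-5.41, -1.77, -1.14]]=u @ [[5.54, -4.25, -4.03],[5.03, 4.56, -3.06],[-5.1, -4.95, -4.31]]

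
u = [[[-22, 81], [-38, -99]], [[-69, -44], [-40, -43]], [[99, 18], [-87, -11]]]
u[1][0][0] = -69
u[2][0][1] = 18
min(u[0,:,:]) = -99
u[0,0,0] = -22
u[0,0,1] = 81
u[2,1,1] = -11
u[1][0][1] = -44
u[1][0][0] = -69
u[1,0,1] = -44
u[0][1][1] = -99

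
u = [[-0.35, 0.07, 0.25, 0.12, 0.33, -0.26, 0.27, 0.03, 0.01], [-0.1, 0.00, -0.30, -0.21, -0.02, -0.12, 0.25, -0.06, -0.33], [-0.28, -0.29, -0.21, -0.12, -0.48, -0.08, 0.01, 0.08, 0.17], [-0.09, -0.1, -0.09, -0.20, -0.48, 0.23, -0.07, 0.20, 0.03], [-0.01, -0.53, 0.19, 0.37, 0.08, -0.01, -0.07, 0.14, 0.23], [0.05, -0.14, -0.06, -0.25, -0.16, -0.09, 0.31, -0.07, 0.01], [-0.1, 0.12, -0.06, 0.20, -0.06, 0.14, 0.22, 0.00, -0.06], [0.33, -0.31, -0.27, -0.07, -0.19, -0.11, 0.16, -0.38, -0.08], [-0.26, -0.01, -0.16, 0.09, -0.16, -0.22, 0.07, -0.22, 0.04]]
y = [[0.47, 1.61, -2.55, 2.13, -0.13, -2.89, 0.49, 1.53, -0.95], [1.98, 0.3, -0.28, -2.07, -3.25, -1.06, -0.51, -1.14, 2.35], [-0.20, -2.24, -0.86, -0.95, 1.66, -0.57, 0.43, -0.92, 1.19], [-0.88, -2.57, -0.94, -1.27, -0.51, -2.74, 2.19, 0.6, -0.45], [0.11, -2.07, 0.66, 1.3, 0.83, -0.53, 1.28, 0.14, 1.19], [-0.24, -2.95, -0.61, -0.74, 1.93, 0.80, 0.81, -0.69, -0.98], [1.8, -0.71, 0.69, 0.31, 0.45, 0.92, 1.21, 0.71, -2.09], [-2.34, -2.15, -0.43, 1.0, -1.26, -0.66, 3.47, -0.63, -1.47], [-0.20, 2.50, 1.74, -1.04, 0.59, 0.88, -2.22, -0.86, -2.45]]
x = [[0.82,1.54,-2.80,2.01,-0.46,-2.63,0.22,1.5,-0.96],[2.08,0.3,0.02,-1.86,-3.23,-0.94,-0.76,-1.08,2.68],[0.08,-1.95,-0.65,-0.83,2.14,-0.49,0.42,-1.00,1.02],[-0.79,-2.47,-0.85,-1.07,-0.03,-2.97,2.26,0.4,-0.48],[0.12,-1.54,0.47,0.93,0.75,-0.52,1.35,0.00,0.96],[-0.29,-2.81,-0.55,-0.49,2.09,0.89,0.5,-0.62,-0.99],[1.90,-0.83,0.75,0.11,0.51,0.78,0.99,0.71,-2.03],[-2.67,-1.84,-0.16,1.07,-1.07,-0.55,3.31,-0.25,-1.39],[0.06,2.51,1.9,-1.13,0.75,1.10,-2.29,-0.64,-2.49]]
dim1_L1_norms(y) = [12.75, 12.94, 9.02, 12.15, 8.11, 9.75, 8.89, 13.41, 12.48]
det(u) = -0.00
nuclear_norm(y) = 33.80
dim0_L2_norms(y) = [3.71, 6.22, 3.56, 3.97, 4.49, 4.5, 5.12, 2.64, 4.79]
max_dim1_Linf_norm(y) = 3.47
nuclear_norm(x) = 33.18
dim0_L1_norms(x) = [8.81, 15.79, 8.15, 9.5, 11.03, 10.87, 12.1, 6.2, 13.0]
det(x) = 8486.80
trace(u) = -0.89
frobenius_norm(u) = 1.82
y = u + x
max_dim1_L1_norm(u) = 1.9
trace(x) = -0.71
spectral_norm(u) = 1.07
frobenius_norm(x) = 13.15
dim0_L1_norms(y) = [8.22, 17.1, 8.76, 10.81, 10.61, 11.05, 12.61, 7.22, 13.12]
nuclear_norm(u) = 4.51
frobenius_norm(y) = 13.32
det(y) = 10390.91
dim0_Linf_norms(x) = [2.67, 2.81, 2.8, 2.01, 3.23, 2.97, 3.31, 1.5, 2.68]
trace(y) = -1.60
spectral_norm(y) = 8.16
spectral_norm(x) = 7.93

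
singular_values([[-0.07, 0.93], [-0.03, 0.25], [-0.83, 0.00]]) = [0.97, 0.82]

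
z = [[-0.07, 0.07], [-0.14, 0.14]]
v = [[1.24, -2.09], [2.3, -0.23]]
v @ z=[[0.21, -0.21],  [-0.13, 0.13]]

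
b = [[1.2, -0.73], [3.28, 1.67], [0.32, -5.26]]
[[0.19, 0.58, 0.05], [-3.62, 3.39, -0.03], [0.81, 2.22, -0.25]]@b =[[2.15, 0.57], [6.77, 8.46], [8.17, 4.43]]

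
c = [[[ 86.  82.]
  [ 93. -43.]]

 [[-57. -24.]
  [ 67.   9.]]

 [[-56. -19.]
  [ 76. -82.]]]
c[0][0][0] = 86.0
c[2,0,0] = -56.0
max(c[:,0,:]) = 86.0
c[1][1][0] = 67.0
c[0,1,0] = 93.0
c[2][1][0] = 76.0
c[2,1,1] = -82.0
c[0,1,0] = 93.0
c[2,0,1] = -19.0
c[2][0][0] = -56.0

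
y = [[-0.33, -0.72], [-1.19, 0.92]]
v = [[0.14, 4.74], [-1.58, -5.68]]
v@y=[[-5.69, 4.26], [7.28, -4.09]]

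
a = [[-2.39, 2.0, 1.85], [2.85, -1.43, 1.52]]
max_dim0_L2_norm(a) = 3.72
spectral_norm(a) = 4.44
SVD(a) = [[-0.72,0.69], [0.69,0.72]] @ diag([4.435488316981492, 2.436974228407164]) @ [[0.83,-0.55,-0.07], [0.17,0.14,0.98]]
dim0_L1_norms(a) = [5.24, 3.43, 3.37]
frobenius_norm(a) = 5.06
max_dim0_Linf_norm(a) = 2.85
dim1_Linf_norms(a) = [2.39, 2.85]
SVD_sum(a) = [[-2.68, 1.76, 0.21], [2.55, -1.68, -0.2]] + [[0.29, 0.24, 1.64], [0.3, 0.25, 1.72]]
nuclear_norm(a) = 6.87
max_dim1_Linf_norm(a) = 2.85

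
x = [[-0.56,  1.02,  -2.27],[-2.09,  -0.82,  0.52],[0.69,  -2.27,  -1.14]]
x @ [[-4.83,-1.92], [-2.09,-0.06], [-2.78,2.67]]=[[6.88, -5.05], [10.36, 5.45], [4.58, -4.23]]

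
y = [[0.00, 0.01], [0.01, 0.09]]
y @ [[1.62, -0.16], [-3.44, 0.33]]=[[-0.03, 0.0], [-0.29, 0.03]]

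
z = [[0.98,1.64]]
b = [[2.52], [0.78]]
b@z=[[2.47, 4.13], [0.76, 1.28]]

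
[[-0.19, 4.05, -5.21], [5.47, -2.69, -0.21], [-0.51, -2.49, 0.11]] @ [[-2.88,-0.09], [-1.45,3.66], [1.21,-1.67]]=[[-11.63, 23.54], [-12.11, -9.99], [5.21, -9.25]]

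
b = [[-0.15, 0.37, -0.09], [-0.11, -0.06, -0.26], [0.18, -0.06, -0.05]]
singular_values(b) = [0.43, 0.28, 0.16]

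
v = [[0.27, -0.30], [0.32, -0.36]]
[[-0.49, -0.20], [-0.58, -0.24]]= v @ [[-0.92, -1.11], [0.79, -0.33]]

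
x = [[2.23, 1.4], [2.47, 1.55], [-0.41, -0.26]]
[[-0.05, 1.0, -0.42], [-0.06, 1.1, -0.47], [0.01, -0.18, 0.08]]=x@ [[-0.01, 0.17, -0.07], [-0.02, 0.44, -0.19]]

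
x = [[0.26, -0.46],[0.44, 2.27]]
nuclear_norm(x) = 2.69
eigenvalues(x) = [0.37, 2.16]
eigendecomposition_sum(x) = [[0.39, 0.09], [-0.09, -0.02]] + [[-0.13, -0.55],[0.53, 2.29]]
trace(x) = 2.53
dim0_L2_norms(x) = [0.51, 2.32]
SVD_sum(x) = [[-0.07, -0.41], [0.38, 2.28]] + [[0.33, -0.05], [0.06, -0.01]]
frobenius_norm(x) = 2.37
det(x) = 0.79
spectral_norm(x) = 2.35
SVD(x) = [[-0.17,  0.98], [0.98,  0.17]] @ diag([2.3477056999861885, 0.3376061999613763]) @ [[0.17, 0.99], [0.99, -0.17]]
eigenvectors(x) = [[-0.97, 0.23], [0.23, -0.97]]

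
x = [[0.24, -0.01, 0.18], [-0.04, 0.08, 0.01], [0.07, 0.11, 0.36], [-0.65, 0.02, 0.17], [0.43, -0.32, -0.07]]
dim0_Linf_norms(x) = [0.65, 0.32, 0.36]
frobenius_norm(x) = 0.99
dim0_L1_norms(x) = [1.43, 0.54, 0.79]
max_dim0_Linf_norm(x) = 0.65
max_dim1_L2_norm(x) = 0.67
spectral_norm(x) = 0.85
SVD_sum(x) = [[0.19, -0.05, -0.03], [-0.06, 0.02, 0.01], [-0.02, 0.00, 0.0], [-0.62, 0.16, 0.11], [0.48, -0.13, -0.08]] + [[0.05,0.07,0.20], [0.01,0.01,0.02], [0.09,0.12,0.35], [0.0,0.0,0.01], [-0.01,-0.02,-0.06]] + [[-0.01, -0.03, 0.01],  [0.01, 0.06, -0.02],  [-0.00, -0.01, 0.01],  [-0.03, -0.15, 0.06],  [-0.03, -0.17, 0.07]]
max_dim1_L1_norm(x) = 0.84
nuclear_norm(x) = 1.55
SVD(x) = [[-0.24, 0.49, -0.11], [0.07, 0.05, 0.24], [0.02, 0.86, -0.05], [0.77, 0.02, -0.62], [-0.59, -0.14, -0.73]] @ diag([0.8504068866502412, 0.4457700685871359, 0.25864487833642397]) @ [[-0.95, 0.25, 0.16], [0.24, 0.31, 0.92], [0.18, 0.92, -0.35]]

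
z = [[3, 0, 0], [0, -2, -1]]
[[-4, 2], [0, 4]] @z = [[-12, -4, -2], [0, -8, -4]]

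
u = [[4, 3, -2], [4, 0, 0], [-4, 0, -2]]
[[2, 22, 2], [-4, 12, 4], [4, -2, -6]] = u @ [[-1, 3, 1], [2, 0, 0], [0, -5, 1]]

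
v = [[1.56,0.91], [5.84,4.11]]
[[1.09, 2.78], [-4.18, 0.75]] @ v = [[17.94,  12.42], [-2.14,  -0.72]]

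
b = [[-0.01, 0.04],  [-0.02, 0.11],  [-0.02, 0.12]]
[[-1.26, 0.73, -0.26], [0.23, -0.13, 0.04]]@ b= [[0.00, -0.0], [-0.0, -0.00]]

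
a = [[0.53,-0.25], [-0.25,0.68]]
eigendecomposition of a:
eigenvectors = [[-0.80,  0.60], [-0.60,  -0.8]]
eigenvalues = [0.34, 0.87]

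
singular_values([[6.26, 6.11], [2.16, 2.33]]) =[9.31, 0.15]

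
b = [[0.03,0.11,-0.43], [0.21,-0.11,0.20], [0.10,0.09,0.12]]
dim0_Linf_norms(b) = [0.21, 0.11, 0.43]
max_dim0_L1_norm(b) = 0.75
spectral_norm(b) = 0.51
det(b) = -0.01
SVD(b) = [[0.84, 0.55, -0.02], [-0.50, 0.75, -0.43], [-0.22, 0.37, 0.90]] @ diag([0.5131819854204483, 0.21525068456311458, 0.13004381044493146]) @ [[-0.20, 0.25, -0.95],[0.98, 0.05, -0.19],[-0.0, 0.97, 0.25]]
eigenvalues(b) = [(0.14+0.2j), (0.14-0.2j), (-0.24+0j)]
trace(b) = 0.04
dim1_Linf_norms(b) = [0.43, 0.21, 0.12]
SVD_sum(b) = [[-0.09, 0.11, -0.41], [0.05, -0.06, 0.25], [0.02, -0.03, 0.11]] + [[0.12, 0.01, -0.02], [0.16, 0.01, -0.03], [0.08, 0.00, -0.02]] + [[0.0, -0.0, -0.0], [0.0, -0.05, -0.01], [-0.00, 0.11, 0.03]]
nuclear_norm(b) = 0.86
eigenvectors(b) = [[(0.74+0j), 0.74-0.00j, (0.48+0j)], [(0.13-0.46j), 0.13+0.46j, -0.87+0.00j], [(-0.16-0.45j), (-0.16+0.45j), 0.08+0.00j]]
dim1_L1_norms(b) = [0.57, 0.52, 0.31]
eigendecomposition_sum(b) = [[0.04+0.10j, 0.00+0.06j, (-0.16+0.05j)],[(0.07-0j), (0.04+0.01j), 0.01+0.11j],[(0.05-0.04j), (0.04-0.02j), 0.07+0.09j]] + [[(0.04-0.1j), -0.06j, (-0.16-0.05j)],[(0.07+0j), 0.04-0.01j, 0.01-0.11j],[0.05+0.04j, (0.04+0.02j), (0.07-0.09j)]] + [[-0.04-0.00j, (0.1-0j), -0.10+0.00j], [0.07+0.00j, (-0.19+0j), 0.19-0.00j], [(-0.01-0j), 0.02-0.00j, -0.02+0.00j]]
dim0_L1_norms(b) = [0.34, 0.31, 0.75]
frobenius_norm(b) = 0.57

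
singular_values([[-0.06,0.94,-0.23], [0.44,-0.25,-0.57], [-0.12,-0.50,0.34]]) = [1.13, 0.79, 0.0]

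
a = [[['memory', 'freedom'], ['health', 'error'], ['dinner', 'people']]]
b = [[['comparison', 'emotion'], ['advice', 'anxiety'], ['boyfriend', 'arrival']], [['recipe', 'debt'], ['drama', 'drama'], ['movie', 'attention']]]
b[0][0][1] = 'emotion'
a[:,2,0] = ['dinner']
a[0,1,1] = 'error'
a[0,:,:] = [['memory', 'freedom'], ['health', 'error'], ['dinner', 'people']]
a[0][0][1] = 'freedom'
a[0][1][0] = 'health'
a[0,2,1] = 'people'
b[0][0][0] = 'comparison'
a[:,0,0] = ['memory']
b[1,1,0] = 'drama'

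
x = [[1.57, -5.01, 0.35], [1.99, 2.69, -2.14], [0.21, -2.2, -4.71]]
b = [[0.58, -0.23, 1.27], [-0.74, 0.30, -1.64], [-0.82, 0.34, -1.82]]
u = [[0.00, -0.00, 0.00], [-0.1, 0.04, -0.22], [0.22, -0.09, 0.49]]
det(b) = 0.00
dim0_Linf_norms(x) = [1.99, 5.01, 4.71]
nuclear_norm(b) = 3.08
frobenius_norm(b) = 3.07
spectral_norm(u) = 0.60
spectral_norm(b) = 3.07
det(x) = -73.72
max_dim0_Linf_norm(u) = 0.49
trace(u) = 0.53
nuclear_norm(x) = 13.67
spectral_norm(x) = 6.20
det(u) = 0.00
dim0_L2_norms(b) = [1.25, 0.51, 2.76]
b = x @ u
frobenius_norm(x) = 8.40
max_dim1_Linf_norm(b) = 1.82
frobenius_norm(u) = 0.60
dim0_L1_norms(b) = [2.14, 0.87, 4.73]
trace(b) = -0.94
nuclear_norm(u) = 0.60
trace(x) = -0.45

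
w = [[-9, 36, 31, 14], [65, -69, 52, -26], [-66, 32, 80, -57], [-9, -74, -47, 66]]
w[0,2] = 31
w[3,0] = -9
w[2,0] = -66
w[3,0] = -9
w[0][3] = 14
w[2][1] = 32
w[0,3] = 14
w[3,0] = -9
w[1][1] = -69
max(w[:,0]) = 65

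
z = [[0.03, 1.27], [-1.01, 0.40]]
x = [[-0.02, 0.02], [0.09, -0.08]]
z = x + [[0.05, 1.25], [-1.1, 0.48]]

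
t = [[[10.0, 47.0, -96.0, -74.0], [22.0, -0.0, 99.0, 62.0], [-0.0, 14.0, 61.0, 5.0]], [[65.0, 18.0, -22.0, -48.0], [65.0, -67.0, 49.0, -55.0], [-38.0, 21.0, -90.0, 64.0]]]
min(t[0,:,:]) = -96.0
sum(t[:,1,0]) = 87.0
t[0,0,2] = -96.0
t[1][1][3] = -55.0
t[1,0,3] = -48.0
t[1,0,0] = 65.0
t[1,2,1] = 21.0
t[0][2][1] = 14.0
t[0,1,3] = 62.0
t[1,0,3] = -48.0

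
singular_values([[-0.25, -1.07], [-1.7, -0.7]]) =[1.97, 0.83]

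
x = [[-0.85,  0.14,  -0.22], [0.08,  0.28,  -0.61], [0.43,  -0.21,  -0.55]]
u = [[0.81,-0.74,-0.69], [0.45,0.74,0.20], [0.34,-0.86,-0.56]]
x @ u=[[-0.70, 0.92, 0.74], [-0.02, 0.67, 0.34], [0.07, -0.00, -0.03]]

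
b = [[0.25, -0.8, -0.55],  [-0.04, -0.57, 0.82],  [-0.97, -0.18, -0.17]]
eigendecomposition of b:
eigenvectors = [[(0.75+0j), -0.18-0.43j, (-0.18+0.43j)], [-0.32+0.00j, -0.67+0.00j, -0.67-0.00j], [(-0.57+0j), (0.14-0.56j), 0.14+0.56j]]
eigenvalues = [(1.01+0j), (-0.75+0.66j), (-0.75-0.66j)]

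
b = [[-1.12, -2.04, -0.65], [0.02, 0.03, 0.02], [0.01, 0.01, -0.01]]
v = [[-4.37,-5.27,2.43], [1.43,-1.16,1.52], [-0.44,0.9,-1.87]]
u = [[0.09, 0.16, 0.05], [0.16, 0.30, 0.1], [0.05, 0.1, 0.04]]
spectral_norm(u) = 0.42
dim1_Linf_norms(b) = [2.04, 0.03, 0.01]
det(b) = -0.00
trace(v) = -7.40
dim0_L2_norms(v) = [4.62, 5.47, 3.42]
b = v @ u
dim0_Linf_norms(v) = [4.37, 5.27, 2.43]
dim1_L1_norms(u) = [0.3, 0.56, 0.19]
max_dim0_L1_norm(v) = 7.33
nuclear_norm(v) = 10.84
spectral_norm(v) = 7.36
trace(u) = 0.43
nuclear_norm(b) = 2.44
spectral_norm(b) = 2.42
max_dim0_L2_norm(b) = 2.04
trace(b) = -1.10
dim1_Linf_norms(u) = [0.16, 0.3, 0.1]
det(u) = 0.00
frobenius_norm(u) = 0.42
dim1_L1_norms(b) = [3.81, 0.07, 0.03]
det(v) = -12.18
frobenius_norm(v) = 7.94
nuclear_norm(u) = 0.43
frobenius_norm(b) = 2.42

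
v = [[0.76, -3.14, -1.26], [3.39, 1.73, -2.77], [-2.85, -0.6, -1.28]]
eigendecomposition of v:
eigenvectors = [[0.13-0.56j, 0.13+0.56j, (0.46+0j)], [-0.75+0.00j, (-0.75-0j), (0.19+0j)], [(0.25+0.23j), (0.25-0.23j), (0.87+0j)]]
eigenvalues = [(2.06+3.35j), (2.06-3.35j), (-2.91+0j)]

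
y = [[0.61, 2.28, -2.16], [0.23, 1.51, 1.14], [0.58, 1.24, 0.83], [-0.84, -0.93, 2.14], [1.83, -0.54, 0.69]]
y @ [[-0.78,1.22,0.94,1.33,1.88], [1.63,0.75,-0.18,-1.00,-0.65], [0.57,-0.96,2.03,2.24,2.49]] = [[2.01, 4.53, -4.22, -6.31, -5.71], [2.93, 0.32, 2.26, 1.35, 2.29], [2.04, 0.84, 2.01, 1.39, 2.35], [0.36, -3.78, 3.72, 4.61, 4.35], [-1.91, 1.17, 3.22, 4.52, 5.51]]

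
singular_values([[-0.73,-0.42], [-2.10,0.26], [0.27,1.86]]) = [2.25, 1.91]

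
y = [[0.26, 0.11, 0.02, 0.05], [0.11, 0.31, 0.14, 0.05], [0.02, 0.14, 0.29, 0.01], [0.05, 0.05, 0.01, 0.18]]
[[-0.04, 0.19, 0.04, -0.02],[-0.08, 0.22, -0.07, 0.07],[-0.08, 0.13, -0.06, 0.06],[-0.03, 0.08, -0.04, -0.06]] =y@ [[-0.06,  0.5,  0.34,  -0.11], [-0.10,  0.39,  -0.28,  0.29], [-0.23,  0.22,  -0.1,  0.08], [-0.12,  0.18,  -0.23,  -0.4]]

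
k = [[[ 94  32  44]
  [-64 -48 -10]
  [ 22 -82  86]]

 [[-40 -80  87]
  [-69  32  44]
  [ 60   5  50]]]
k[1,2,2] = 50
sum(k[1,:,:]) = 89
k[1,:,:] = [[-40, -80, 87], [-69, 32, 44], [60, 5, 50]]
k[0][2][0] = 22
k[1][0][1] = -80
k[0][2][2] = 86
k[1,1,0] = -69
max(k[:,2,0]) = 60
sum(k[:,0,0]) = 54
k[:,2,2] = [86, 50]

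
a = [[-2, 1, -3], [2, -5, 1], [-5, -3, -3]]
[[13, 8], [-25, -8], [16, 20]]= a@[[-5, -4], [3, 0], [0, 0]]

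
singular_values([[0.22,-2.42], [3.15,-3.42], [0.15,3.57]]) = [5.91, 2.31]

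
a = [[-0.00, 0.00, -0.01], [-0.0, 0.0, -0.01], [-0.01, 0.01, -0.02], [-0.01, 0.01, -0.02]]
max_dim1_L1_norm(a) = 0.04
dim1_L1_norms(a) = [0.01, 0.01, 0.04, 0.04]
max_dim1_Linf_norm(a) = 0.02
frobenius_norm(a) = 0.04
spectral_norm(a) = 0.04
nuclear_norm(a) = 0.04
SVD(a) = [[-0.23, -0.67, 0.71], [-0.23, -0.67, -0.71], [-0.67, 0.23, 0.0], [-0.67, 0.23, -0.00]] @ diag([0.036610277569874894, 0.007725773505398352, 2.2133406409851912e-18]) @ [[0.36, -0.36, 0.86],[-0.61, 0.61, 0.52],[-0.71, -0.71, 0.00]]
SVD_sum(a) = [[-0.00, 0.00, -0.01], [-0.00, 0.00, -0.01], [-0.01, 0.01, -0.02], [-0.01, 0.01, -0.02]] + [[0.00, -0.00, -0.0], [0.00, -0.0, -0.0], [-0.00, 0.00, 0.00], [-0.00, 0.0, 0.0]] + [[-0.00, -0.0, 0.0], [0.00, 0.0, -0.0], [-0.0, -0.00, 0.00], [0.00, 0.0, -0.0]]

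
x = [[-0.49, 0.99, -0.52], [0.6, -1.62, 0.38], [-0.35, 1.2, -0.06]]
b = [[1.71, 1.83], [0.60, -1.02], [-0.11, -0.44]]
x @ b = [[-0.19, -1.68],[0.01, 2.58],[0.13, -1.84]]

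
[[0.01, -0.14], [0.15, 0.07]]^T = [[0.01,0.15],[-0.14,0.07]]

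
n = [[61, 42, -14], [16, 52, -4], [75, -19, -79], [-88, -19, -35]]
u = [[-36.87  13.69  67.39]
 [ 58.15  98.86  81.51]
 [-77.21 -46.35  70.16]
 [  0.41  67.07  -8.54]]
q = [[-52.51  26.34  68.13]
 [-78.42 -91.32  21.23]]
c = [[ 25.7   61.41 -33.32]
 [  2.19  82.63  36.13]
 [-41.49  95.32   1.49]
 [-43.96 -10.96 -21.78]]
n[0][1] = 42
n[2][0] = 75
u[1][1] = 98.86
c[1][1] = 82.63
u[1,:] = [58.15, 98.86, 81.51]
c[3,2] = -21.78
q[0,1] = 26.34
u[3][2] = -8.54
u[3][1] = 67.07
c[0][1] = 61.41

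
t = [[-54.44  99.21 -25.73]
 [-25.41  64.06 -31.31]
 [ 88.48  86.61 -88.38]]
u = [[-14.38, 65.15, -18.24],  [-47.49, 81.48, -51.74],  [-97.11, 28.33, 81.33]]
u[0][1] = 65.15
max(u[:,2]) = 81.33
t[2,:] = [88.48, 86.61, -88.38]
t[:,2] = [-25.73, -31.31, -88.38]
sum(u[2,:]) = 12.549999999999997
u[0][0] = -14.38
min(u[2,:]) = -97.11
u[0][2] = -18.24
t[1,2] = -31.31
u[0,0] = -14.38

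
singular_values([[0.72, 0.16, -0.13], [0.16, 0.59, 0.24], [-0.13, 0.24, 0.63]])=[0.85, 0.81, 0.27]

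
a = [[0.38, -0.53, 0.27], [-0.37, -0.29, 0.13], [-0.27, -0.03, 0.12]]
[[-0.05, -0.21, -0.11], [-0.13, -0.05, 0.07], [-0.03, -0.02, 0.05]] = a @ [[0.17, -0.10, -0.23], [0.31, 0.13, 0.02], [0.18, -0.4, -0.06]]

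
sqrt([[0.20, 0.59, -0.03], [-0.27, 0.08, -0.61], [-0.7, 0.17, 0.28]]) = [[0.65, 0.44, 0.12],[-0.37, 0.61, -0.44],[-0.45, 0.29, 0.68]]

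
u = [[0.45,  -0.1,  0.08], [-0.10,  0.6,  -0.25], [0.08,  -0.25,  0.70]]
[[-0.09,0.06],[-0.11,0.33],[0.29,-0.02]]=u@ [[-0.3,  0.24], [-0.06,  0.66], [0.43,  0.18]]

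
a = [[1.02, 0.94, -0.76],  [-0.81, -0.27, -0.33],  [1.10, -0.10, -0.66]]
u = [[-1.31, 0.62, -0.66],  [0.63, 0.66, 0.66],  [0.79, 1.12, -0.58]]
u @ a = [[-2.56, -1.33, 1.23], [0.83, 0.35, -1.13], [-0.74, 0.50, -0.59]]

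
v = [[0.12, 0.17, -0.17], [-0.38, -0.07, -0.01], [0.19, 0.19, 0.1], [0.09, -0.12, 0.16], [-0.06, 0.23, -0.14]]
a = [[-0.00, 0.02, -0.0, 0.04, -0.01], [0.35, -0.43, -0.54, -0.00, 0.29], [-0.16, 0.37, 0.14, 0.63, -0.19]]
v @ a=[[0.09, -0.13, -0.12, -0.10, 0.08],[-0.02, 0.02, 0.04, -0.02, -0.01],[0.05, -0.04, -0.09, 0.07, 0.03],[-0.07, 0.11, 0.09, 0.1, -0.07],[0.1, -0.15, -0.14, -0.09, 0.09]]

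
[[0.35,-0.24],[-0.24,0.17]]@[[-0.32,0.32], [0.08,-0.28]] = [[-0.13, 0.18], [0.09, -0.12]]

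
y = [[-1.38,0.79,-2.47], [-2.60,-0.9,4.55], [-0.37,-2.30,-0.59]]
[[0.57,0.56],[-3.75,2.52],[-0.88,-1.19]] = y @ [[0.57, -0.63], [0.40, 0.54], [-0.42, 0.30]]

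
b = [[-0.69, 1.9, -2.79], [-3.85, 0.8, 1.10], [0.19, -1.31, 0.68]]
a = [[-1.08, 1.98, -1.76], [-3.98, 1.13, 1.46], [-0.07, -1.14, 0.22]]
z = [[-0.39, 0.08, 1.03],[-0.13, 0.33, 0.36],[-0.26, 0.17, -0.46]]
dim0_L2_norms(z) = [0.49, 0.38, 1.18]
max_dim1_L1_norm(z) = 1.5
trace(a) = 0.27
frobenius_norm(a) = 5.37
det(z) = 0.14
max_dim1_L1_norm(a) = 6.57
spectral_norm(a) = 4.54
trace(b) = 0.79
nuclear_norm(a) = 8.00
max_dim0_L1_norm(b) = 4.73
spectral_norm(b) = 4.15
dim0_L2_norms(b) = [3.92, 2.44, 3.08]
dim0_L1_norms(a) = [5.13, 4.25, 3.44]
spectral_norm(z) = 1.23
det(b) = -9.65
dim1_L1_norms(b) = [5.38, 5.75, 2.18]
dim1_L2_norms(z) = [1.1, 0.51, 0.56]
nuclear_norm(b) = 8.41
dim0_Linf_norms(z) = [0.39, 0.33, 1.03]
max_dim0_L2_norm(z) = 1.18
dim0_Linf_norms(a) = [3.98, 1.98, 1.76]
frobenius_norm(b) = 5.55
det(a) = -8.66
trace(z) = -0.52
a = z + b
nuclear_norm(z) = 1.93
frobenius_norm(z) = 1.34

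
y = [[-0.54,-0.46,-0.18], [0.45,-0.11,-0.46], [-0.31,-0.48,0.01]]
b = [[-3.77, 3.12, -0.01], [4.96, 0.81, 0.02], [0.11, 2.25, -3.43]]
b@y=[[3.44, 1.4, -0.76], [-2.32, -2.38, -1.27], [2.02, 1.35, -1.09]]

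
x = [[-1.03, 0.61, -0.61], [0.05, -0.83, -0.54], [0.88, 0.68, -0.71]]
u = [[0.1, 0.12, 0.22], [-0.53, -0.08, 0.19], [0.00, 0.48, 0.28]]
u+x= [[-0.93, 0.73, -0.39], [-0.48, -0.91, -0.35], [0.88, 1.16, -0.43]]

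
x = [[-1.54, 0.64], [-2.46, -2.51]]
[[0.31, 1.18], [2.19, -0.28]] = x @ [[-0.40, -0.51], [-0.48, 0.61]]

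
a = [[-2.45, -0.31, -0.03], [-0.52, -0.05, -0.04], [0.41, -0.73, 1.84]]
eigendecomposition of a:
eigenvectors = [[0.98,  -0.01,  -0.12], [0.21,  -0.02,  0.91], [-0.06,  1.0,  0.39]]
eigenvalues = [-2.51, 1.85, 0.0]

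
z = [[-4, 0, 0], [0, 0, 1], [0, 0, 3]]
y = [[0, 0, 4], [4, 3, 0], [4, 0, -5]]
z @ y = [[0, 0, -16], [4, 0, -5], [12, 0, -15]]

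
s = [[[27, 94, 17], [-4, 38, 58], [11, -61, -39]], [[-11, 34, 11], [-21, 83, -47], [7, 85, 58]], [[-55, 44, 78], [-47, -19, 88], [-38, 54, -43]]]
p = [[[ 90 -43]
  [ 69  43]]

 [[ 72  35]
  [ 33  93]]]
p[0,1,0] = 69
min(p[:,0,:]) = -43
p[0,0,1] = -43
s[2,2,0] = -38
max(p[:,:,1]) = 93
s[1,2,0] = 7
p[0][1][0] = 69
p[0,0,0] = 90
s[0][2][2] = -39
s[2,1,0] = -47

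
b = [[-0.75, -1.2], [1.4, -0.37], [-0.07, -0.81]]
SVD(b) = [[-0.78,-0.39],[0.55,-0.81],[-0.31,-0.45]] @ diag([1.686101123520432, 1.3847248828785943]) @ [[0.81,0.58], [-0.58,0.81]]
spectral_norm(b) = 1.69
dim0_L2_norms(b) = [1.59, 1.49]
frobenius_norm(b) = 2.18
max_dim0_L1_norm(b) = 2.38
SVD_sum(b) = [[-1.06, -0.76], [0.75, 0.54], [-0.43, -0.31]] + [[0.31, -0.44], [0.65, -0.91], [0.36, -0.5]]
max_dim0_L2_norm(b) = 1.59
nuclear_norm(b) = 3.07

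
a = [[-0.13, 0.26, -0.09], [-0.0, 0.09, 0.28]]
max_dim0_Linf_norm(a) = 0.28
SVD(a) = [[-0.96, 0.26], [0.26, 0.96]] @ diag([0.3051090611787741, 0.29327199113895464]) @ [[0.41, -0.74, 0.53], [-0.12, 0.53, 0.84]]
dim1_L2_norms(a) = [0.3, 0.29]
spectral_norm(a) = 0.31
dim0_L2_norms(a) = [0.13, 0.28, 0.29]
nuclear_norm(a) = 0.60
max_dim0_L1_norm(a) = 0.37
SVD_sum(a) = [[-0.12,0.22,-0.15], [0.03,-0.06,0.04]] + [[-0.01,  0.04,  0.06], [-0.03,  0.15,  0.24]]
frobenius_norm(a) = 0.42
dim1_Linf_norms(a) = [0.26, 0.28]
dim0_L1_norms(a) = [0.13, 0.35, 0.37]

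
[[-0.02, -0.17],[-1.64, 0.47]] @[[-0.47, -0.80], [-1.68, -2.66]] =[[0.3, 0.47],[-0.02, 0.06]]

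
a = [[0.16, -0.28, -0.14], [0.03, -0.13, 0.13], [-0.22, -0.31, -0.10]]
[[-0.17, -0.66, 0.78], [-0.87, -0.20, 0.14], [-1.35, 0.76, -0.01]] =a@[[2.44, -3.8, 2.08],[3.74, 0.33, -1.24],[-3.48, -0.3, -0.68]]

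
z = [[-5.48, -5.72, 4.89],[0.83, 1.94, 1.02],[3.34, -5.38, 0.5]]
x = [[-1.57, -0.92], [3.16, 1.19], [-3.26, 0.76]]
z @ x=[[-25.41, 1.95], [1.50, 2.32], [-23.87, -9.09]]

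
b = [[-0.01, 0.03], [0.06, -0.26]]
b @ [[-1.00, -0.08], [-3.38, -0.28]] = [[-0.09, -0.01], [0.82, 0.07]]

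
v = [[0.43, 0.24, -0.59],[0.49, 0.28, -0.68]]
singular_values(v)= [1.17, 0.0]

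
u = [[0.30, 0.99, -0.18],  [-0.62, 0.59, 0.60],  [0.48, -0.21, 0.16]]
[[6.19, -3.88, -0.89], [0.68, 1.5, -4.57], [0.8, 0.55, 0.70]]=u @ [[3.86, -1.37, 1.77], [5.10, -2.81, -2.11], [0.11, 3.84, -3.72]]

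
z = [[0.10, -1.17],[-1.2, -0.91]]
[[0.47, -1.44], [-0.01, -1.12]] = z@[[0.30, 0.00],[-0.38, 1.23]]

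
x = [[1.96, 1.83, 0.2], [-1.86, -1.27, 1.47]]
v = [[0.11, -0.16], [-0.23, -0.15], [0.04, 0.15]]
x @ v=[[-0.2, -0.56], [0.15, 0.71]]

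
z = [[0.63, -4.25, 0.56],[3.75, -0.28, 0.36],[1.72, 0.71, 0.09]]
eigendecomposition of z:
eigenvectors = [[0.68+0.00j,0.68-0.00j,(-0.09+0j)], [(0.05-0.65j),0.05+0.65j,0.12+0.00j], [-0.11-0.32j,-0.11+0.32j,(0.99+0j)]]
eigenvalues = [(0.21+3.81j), (0.21-3.81j), (0.03+0j)]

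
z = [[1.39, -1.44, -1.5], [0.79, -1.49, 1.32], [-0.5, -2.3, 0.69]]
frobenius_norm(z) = 4.11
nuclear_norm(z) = 6.64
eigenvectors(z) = [[-0.91+0.00j, 0.52+0.11j, 0.52-0.11j], [(-0.05+0j), (0.26-0.53j), (0.26+0.53j)], [(0.42+0j), (0.61+0j), (0.61-0j)]]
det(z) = 8.37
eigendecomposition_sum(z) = [[1.40-0.00j,(0.28-0j),(-1.3+0j)], [(0.07-0j),(0.01-0j),(-0.07+0j)], [-0.65+0.00j,-0.13+0.00j,(0.6+0j)]] + [[-0.00+0.33j, -0.86-0.47j, (-0.1+0.67j)], [0.36+0.10j, (-0.75+0.8j), (0.69+0.29j)], [(0.07+0.38j), -1.08-0.33j, 0.04+0.78j]] + [[(-0-0.33j), -0.86+0.47j, -0.10-0.67j], [0.36-0.10j, -0.75-0.80j, 0.69-0.29j], [(0.07-0.38j), -1.08+0.33j, (0.04-0.78j)]]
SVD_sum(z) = [[0.32, -1.37, 0.25], [0.42, -1.76, 0.32], [0.5, -2.12, 0.39]] + [[1.06, -0.07, -1.76],  [-0.35, 0.02, 0.58],  [-0.4, 0.03, 0.66]] + [[0.01, 0.00, 0.01], [0.72, 0.25, 0.42], [-0.60, -0.21, -0.36]]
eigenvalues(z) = [(2.01+0j), (-0.71+1.91j), (-0.71-1.91j)]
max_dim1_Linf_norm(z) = 2.3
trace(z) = 0.59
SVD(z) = [[0.45, -0.89, -0.01], [0.57, 0.29, -0.77], [0.69, 0.34, 0.64]] @ diag([3.212062808755664, 2.290676396459813, 1.1374771027631916]) @ [[0.23,-0.96,0.17], [-0.52,0.03,0.86], [-0.83,-0.28,-0.49]]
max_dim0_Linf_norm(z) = 2.3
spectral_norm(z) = 3.21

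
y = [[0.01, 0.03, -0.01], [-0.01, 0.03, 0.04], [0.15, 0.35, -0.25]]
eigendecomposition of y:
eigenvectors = [[-0.05, 0.93, 0.17], [0.12, -0.15, 0.63], [-0.99, 0.34, 0.76]]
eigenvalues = [-0.29, 0.0, 0.08]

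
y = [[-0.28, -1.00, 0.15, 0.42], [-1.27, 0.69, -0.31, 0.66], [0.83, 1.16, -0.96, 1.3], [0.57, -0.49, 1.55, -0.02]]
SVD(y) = [[0.20, -0.19, -0.5, 0.82], [-0.38, -0.64, -0.54, -0.38], [-0.73, 0.6, -0.29, 0.14], [0.53, 0.44, -0.61, -0.4]] @ diag([2.5584766208006475, 1.676432141261772, 1.1245418851950957, 0.9440223540800473]) @ [[0.05, -0.61, 0.65, -0.44], [0.96, 0.13, 0.16, 0.16], [0.21, 0.07, -0.51, -0.83], [0.15, -0.77, -0.54, 0.30]]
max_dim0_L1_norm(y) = 3.34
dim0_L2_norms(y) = [1.64, 1.75, 1.86, 1.52]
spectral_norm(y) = 2.56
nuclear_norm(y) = 6.30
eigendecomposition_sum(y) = [[-0.42+0.29j, (-0.23+0.32j), (-0.02-0.4j), (0.16+0.18j)], [(-0.3+0.42j), -0.11+0.38j, -0.15-0.38j, 0.21+0.12j], [0.35+0.80j, 0.45+0.48j, (-0.67-0.1j), (0.36-0.2j)], [0.01-0.77j, (-0.19-0.56j), (0.5+0.33j), -0.36+0.03j]] + [[(-0.42-0.29j), -0.23-0.32j, (-0.02+0.4j), 0.16-0.18j], [-0.30-0.42j, (-0.11-0.38j), -0.15+0.38j, (0.21-0.12j)], [0.35-0.80j, (0.45-0.48j), (-0.67+0.1j), (0.36+0.2j)], [(0.01+0.77j), -0.19+0.56j, 0.50-0.33j, (-0.36-0.03j)]] + [[(0.28-0.62j), -0.27+0.90j, 0.09+0.03j, 0.05+0.28j],[(-0.33-0.02j), 0.46-0.03j, (-0-0.05j), (0.12-0.07j)],[(0.07-1.32j), 0.13+1.82j, (0.19-0.02j), (0.29+0.47j)],[0.27-1.85j, (-0.06+2.58j), 0.27+0.00j, 0.35+0.71j]] + [[0.28+0.62j,-0.27-0.90j,(0.09-0.03j),(0.05-0.28j)], [(-0.33+0.02j),0.46+0.03j,(-0+0.05j),(0.12+0.07j)], [(0.07+1.32j),0.13-1.82j,(0.19+0.02j),0.29-0.47j], [(0.27+1.85j),-0.06-2.58j,(0.27-0j),0.35-0.71j]]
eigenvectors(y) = [[-0.08-0.36j, (-0.08+0.36j), (-0.27-0.08j), -0.27+0.08j], [(-0.19-0.32j), (-0.19+0.32j), (0.01+0.14j), (0.01-0.14j)], [-0.63+0.00j, -0.63-0.00j, -0.54+0.05j, -0.54-0.05j], [(0.51+0.23j), 0.51-0.23j, (-0.78+0j), (-0.78-0j)]]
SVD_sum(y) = [[0.02, -0.32, 0.33, -0.23],[-0.05, 0.60, -0.64, 0.43],[-0.09, 1.15, -1.22, 0.83],[0.06, -0.83, 0.88, -0.60]] + [[-0.30, -0.04, -0.05, -0.05], [-1.04, -0.14, -0.18, -0.17], [0.97, 0.13, 0.17, 0.16], [0.71, 0.10, 0.12, 0.12]] + [[-0.12,  -0.04,  0.28,  0.46], [-0.13,  -0.05,  0.31,  0.51], [-0.07,  -0.02,  0.17,  0.27], [-0.15,  -0.05,  0.35,  0.57]] + [[0.12, -0.6, -0.42, 0.23], [-0.05, 0.28, 0.19, -0.11], [0.02, -0.10, -0.07, 0.04], [-0.06, 0.29, 0.2, -0.11]]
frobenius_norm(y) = 3.39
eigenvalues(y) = [(-1.56+0.6j), (-1.56-0.6j), (1.28+0.04j), (1.28-0.04j)]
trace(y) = -0.57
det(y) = 4.55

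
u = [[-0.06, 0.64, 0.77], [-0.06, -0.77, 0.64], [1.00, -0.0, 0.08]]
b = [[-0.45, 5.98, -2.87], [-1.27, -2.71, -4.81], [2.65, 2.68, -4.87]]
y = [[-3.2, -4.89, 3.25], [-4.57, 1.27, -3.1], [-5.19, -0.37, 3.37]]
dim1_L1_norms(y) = [11.34, 8.94, 8.93]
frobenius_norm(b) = 10.69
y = b @ u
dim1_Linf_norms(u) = [0.77, 0.77, 1.0]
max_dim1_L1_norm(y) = 11.34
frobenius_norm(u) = 1.74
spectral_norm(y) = 8.51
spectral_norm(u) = 1.01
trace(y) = 1.44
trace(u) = -0.75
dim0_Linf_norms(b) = [2.65, 5.98, 4.87]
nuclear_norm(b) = 17.11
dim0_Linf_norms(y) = [5.19, 4.89, 3.37]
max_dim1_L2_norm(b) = 6.65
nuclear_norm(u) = 3.01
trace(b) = -8.03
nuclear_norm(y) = 17.17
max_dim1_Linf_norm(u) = 1.0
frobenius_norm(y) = 10.74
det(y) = -137.09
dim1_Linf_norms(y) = [4.89, 4.57, 5.19]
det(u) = 1.01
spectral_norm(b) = 8.45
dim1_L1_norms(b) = [9.3, 8.79, 10.2]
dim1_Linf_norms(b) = [5.98, 4.81, 4.87]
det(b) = -135.79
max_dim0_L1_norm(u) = 1.49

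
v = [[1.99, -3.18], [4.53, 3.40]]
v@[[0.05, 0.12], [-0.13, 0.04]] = [[0.51, 0.11], [-0.22, 0.68]]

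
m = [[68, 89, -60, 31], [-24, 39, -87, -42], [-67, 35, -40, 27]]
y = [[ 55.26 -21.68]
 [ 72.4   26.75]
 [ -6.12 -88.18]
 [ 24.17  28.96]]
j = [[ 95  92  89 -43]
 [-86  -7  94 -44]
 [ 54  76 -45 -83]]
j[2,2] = -45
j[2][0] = 54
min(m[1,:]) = -87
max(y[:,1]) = 28.96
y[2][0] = -6.12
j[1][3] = -44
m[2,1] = 35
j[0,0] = 95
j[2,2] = -45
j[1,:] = [-86, -7, 94, -44]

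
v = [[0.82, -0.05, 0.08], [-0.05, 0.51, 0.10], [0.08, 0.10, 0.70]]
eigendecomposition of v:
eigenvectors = [[0.21, 0.89, -0.39],[0.88, -0.0, 0.47],[-0.42, 0.45, 0.79]]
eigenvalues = [0.45, 0.86, 0.72]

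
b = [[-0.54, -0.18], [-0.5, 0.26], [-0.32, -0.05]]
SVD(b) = [[-0.67, 0.62], [-0.63, -0.77], [-0.40, 0.19]] @ diag([0.8028204768830849, 0.31934195135812676]) @ [[1.00, -0.03], [-0.03, -1.00]]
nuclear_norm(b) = 1.12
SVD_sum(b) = [[-0.53,  0.02],[-0.51,  0.02],[-0.32,  0.01]] + [[-0.01, -0.20], [0.01, 0.24], [-0.0, -0.06]]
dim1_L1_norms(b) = [0.72, 0.76, 0.37]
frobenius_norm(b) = 0.86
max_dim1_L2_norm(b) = 0.57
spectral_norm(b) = 0.80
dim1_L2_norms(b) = [0.57, 0.56, 0.32]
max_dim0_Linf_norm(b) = 0.54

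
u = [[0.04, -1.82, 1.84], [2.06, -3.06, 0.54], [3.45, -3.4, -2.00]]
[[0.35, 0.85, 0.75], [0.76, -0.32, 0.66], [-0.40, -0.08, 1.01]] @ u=[[4.35, -5.79, -0.40], [1.65, -2.65, -0.09], [3.30, -2.46, -2.80]]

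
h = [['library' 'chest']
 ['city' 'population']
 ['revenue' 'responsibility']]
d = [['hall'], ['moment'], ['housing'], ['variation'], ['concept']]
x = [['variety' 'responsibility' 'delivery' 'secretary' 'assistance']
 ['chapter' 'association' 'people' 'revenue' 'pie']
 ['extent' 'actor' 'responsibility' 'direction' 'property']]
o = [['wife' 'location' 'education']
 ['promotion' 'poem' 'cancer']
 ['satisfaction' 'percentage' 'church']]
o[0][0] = 'wife'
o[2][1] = 'percentage'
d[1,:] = ['moment']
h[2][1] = 'responsibility'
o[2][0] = 'satisfaction'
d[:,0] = ['hall', 'moment', 'housing', 'variation', 'concept']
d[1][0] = 'moment'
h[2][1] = 'responsibility'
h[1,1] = 'population'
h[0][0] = 'library'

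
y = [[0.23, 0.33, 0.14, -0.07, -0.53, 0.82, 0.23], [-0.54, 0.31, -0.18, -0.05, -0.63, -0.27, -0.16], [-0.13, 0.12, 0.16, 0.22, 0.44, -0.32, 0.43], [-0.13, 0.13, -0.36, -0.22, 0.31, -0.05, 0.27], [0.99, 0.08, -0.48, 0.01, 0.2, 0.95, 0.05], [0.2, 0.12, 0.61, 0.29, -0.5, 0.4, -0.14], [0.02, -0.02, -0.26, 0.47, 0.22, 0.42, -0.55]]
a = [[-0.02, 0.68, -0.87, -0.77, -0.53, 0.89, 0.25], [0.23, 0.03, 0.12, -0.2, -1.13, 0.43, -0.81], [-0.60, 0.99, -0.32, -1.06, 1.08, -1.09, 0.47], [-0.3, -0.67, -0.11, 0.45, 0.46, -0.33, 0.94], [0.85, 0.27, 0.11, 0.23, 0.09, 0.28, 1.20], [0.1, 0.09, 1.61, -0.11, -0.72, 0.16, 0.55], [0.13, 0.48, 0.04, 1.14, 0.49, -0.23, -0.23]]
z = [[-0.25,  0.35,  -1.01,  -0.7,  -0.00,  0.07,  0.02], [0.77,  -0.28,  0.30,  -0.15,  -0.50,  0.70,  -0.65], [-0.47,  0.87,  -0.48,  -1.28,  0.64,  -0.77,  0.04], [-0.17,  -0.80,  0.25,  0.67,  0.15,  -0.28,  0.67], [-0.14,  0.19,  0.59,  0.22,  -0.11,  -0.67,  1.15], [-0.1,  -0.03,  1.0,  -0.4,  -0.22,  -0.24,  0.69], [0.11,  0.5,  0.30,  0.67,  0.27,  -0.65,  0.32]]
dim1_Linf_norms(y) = [0.82, 0.63, 0.44, 0.36, 0.99, 0.61, 0.55]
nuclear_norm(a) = 10.45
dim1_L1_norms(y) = [2.35, 2.14, 1.82, 1.47, 2.76, 2.26, 1.96]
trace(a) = 0.16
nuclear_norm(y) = 5.78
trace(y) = 0.53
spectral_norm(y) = 1.81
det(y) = -0.01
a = z + y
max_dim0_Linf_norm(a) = 1.61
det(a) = 3.56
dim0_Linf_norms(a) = [0.85, 0.99, 1.61, 1.14, 1.13, 1.09, 1.2]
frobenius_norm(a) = 4.47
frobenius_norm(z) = 3.82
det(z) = -0.03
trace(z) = -0.37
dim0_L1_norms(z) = [2.01, 3.02, 3.93, 4.09, 1.89, 3.38, 3.54]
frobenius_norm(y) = 2.65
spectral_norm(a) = 2.64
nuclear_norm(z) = 8.04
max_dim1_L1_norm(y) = 2.76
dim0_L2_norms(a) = [1.12, 1.48, 1.87, 1.82, 1.92, 1.56, 1.9]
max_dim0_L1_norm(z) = 4.09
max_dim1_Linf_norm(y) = 0.99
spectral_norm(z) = 2.45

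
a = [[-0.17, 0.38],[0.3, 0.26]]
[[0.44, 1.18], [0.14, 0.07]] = a @ [[-0.38, -1.78], [0.99, 2.32]]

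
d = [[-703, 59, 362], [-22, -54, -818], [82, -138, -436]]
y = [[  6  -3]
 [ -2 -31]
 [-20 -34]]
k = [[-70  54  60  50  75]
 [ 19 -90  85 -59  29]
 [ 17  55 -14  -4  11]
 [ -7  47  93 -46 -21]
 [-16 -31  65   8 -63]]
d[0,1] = 59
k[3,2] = 93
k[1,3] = -59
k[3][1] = 47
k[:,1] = [54, -90, 55, 47, -31]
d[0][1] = 59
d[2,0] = 82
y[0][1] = -3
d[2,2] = -436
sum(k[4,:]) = -37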